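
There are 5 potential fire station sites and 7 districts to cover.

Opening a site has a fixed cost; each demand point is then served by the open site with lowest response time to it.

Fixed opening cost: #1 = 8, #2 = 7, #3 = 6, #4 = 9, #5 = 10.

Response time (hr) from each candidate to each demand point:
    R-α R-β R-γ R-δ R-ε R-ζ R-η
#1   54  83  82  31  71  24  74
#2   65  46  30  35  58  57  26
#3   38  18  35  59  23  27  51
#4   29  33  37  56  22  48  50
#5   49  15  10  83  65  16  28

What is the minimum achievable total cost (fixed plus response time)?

178

Open {#1, #4, #5}: assign each demand point to its cheapest open site.
  R-α→#4 29, R-β→#5 15, R-γ→#5 10, R-δ→#1 31, R-ε→#4 22, R-ζ→#5 16, R-η→#5 28
  response time 151, fixed 27 → total 178.
Compare {#2, #4, #5}: response time 153 + fixed 26 = 179.
Compare {#1, #2, #4, #5}: response time 149 + fixed 34 = 183.
Compare {#1, #3, #4, #5}: response time 151 + fixed 33 = 184.
All other subsets cost ≥ 179. Minimum total cost: 178.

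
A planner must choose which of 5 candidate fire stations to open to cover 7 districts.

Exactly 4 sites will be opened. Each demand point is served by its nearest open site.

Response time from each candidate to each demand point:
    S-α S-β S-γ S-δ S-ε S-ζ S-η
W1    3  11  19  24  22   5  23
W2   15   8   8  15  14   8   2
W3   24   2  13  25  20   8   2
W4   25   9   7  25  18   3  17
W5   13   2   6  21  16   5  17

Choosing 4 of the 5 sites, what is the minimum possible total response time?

45

Open {W1, W2, W4, W5}.
  S-α→W1 3, S-β→W5 2, S-γ→W5 6, S-δ→W2 15, S-ε→W2 14, S-ζ→W4 3, S-η→W2 2  ⇒ total 45.
Compare {W1, W2, W3, W4}: total 46.
Compare {W1, W2, W3, W5}: total 47.
No size-4 selection does better; minimum is 45.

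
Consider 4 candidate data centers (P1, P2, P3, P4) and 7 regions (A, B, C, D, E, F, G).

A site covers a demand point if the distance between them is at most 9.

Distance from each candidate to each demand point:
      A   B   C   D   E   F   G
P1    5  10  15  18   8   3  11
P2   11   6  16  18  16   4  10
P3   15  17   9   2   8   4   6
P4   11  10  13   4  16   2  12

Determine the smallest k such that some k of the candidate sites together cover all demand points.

Coverage sets (demand points within 9 of each site):
  P1: {A, E, F}
  P2: {B, F}
  P3: {C, D, E, F, G}
  P4: {D, F}
No 2 sites suffice: every size-2 union leaves at least one demand point uncovered.
But {P1, P2, P3} covers everything, so the minimum is 3.

3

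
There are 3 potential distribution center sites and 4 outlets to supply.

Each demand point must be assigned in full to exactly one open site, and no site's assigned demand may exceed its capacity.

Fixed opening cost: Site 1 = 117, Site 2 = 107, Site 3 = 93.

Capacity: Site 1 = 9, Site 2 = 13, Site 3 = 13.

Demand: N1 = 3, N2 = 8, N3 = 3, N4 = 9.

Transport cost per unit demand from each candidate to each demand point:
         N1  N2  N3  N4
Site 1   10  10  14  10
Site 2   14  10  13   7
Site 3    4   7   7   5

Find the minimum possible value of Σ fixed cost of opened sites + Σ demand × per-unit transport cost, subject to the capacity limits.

370

Open {Site 2, Site 3}; cheapest assignment that respects the capacities:
  Site 2 (cap 13, load 12): N3, N4 — cost 3×13 + 9×7 = 102
  Site 3 (cap 13, load 11): N1, N2 — cost 3×4 + 8×7 = 68
  Shipping 170, fixed 200 → total 370.
  Any other capacity-feasible assignment to {Site 2, Site 3} ships for at least 170.
Compare {Site 1, Site 2, Site 3}: its best feasible assignment gives total 487.
Every other set of open sites that can feasibly serve all demand totals ≥ 487 even under its best assignment. Minimum: 370.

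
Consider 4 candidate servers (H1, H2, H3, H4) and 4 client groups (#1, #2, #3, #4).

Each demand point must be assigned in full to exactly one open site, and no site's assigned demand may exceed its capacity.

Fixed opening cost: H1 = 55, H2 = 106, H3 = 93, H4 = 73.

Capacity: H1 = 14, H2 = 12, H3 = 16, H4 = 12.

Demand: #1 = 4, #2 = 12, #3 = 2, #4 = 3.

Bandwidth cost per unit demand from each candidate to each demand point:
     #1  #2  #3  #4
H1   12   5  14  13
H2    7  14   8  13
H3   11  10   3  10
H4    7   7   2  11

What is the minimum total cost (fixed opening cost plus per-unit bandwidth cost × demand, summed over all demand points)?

253

Open {H1, H4}; cheapest assignment that respects the capacities:
  H1 (cap 14, load 12): #2 — cost 12×5 = 60
  H4 (cap 12, load 9): #1, #3, #4 — cost 4×7 + 2×2 + 3×11 = 65
  Shipping 125, fixed 128 → total 253.
  Any other capacity-feasible assignment to {H1, H4} ships for at least 125.
Compare {H1, H3}: its best feasible assignment gives total 288.
Compare {H1, H2}: its best feasible assignment gives total 304.
Every other set of open sites that can feasibly serve all demand totals ≥ 288 even under its best assignment. Minimum: 253.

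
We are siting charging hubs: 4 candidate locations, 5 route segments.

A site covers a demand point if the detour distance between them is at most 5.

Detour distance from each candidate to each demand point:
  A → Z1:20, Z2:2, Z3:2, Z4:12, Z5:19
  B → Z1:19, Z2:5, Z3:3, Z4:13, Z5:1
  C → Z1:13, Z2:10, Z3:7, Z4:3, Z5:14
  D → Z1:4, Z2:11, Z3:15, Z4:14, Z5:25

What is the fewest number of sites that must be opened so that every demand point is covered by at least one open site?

Coverage sets (demand points within 5 of each site):
  A: {Z2, Z3}
  B: {Z2, Z3, Z5}
  C: {Z4}
  D: {Z1}
No 2 sites suffice: every size-2 union leaves at least one demand point uncovered.
But {B, C, D} covers everything, so the minimum is 3.

3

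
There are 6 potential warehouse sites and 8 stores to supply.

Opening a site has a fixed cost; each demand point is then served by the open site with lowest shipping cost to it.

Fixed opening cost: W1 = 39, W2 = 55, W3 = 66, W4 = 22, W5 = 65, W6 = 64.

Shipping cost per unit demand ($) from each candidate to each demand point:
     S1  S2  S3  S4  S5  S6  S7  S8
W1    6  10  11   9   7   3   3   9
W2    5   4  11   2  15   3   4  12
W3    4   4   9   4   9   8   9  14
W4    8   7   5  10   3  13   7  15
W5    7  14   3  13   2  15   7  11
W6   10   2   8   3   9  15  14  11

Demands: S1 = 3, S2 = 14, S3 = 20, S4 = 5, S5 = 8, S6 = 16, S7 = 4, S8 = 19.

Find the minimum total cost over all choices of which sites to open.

536

Open {W1, W5, W6}: assign each demand point to its cheapest open site.
  S1→W1 3×6=18, S2→W6 14×2=28, S3→W5 20×3=60, S4→W6 5×3=15, S5→W5 8×2=16, S6→W1 16×3=48, S7→W1 4×3=12, S8→W1 19×9=171
  shipping cost 368, fixed 168 → total 536.
Compare {W1, W4, W6}: shipping cost 416 + fixed 125 = 541.
Compare {W1, W2, W5}: shipping cost 388 + fixed 159 = 547.
Compare {W2, W5}: shipping cost 430 + fixed 120 = 550.
All other subsets cost ≥ 541. Minimum total cost: 536.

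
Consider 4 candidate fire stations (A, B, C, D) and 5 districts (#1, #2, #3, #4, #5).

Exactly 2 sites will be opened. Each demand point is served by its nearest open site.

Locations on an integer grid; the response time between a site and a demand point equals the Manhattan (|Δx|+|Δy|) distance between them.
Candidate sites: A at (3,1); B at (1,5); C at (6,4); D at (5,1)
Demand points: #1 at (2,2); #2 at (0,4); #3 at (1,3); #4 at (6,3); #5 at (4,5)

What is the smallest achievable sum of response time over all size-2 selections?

Open {B, C}.
  #1→B 4, #2→B 2, #3→B 2, #4→C 1, #5→B 3  ⇒ total 12.
Compare {A, B}: total 14.
Compare {B, D}: total 14.
No size-2 selection does better; minimum is 12.

12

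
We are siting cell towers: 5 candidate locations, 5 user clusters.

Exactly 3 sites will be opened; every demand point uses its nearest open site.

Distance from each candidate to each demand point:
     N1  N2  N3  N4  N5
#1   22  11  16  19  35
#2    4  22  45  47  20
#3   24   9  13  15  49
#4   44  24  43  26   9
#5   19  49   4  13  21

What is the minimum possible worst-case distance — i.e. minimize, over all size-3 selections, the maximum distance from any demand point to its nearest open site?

15

Open {#2, #3, #4}.
  Farthest demand point is N4 at distance 15 (to #3); all others are ≤ 15.
With {#1, #2, #4} the worst case is 19.
With {#1, #4, #5} the worst case is 19.
No size-3 selection achieves below 15.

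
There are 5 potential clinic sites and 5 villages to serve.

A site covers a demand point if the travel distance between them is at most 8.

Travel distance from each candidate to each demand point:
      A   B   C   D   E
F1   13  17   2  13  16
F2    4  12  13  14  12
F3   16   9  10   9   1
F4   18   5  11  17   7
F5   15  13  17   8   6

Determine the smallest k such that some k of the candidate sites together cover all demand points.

4

Coverage sets (demand points within 8 of each site):
  F1: {C}
  F2: {A}
  F3: {E}
  F4: {B, E}
  F5: {D, E}
No 3 sites suffice: every size-3 union leaves at least one demand point uncovered.
But {F1, F2, F4, F5} covers everything, so the minimum is 4.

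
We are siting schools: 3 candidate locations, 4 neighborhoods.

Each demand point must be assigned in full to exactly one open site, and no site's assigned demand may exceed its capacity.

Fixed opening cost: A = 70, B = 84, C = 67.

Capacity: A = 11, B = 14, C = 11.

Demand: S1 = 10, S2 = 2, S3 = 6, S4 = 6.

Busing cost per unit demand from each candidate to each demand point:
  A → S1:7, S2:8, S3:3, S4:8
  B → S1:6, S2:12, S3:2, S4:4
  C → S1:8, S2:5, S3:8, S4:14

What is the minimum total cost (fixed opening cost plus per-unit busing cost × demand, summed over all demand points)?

284

Open {A, B}; cheapest assignment that respects the capacities:
  A (cap 11, load 10): S1 — cost 10×7 = 70
  B (cap 14, load 14): S2, S3, S4 — cost 2×12 + 6×2 + 6×4 = 60
  Shipping 130, fixed 154 → total 284.
  Any other capacity-feasible assignment to {A, B} ships for at least 130.
Compare {B, C}: its best feasible assignment gives total 291.
Compare {A, B, C}: its best feasible assignment gives total 337.
Every other set of open sites that can feasibly serve all demand totals ≥ 291 even under its best assignment. Minimum: 284.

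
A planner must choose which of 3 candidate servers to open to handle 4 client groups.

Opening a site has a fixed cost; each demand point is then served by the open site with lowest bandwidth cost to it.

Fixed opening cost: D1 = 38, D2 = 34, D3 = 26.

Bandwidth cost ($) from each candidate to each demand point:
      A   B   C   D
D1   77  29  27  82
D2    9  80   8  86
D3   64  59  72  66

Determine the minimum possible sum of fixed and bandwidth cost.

200

Open {D1, D2}: assign each demand point to its cheapest open site.
  A→D2 9, B→D1 29, C→D2 8, D→D1 82
  bandwidth cost 128, fixed 72 → total 200.
Compare {D2, D3}: bandwidth cost 142 + fixed 60 = 202.
Compare {D1, D2, D3}: bandwidth cost 112 + fixed 98 = 210.
Compare {D2}: bandwidth cost 183 + fixed 34 = 217.
All other subsets cost ≥ 202. Minimum total cost: 200.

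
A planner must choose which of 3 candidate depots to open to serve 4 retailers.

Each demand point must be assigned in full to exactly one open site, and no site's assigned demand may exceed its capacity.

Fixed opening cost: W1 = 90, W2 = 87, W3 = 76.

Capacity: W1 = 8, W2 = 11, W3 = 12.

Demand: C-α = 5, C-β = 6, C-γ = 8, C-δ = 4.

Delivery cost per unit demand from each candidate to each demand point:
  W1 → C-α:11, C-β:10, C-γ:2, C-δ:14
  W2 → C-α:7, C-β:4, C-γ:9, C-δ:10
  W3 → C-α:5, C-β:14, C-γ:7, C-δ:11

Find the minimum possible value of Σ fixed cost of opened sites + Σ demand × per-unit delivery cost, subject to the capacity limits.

Open {W2, W3}; cheapest assignment that respects the capacities:
  W2 (cap 11, load 11): C-α, C-β — cost 5×7 + 6×4 = 59
  W3 (cap 12, load 12): C-γ, C-δ — cost 8×7 + 4×11 = 100
  Shipping 159, fixed 163 → total 322.
  Any other capacity-feasible assignment to {W2, W3} ships for at least 159.
Compare {W1, W2, W3}: its best feasible assignment gives total 358.
Every other set of open sites that can feasibly serve all demand totals ≥ 358 even under its best assignment. Minimum: 322.

322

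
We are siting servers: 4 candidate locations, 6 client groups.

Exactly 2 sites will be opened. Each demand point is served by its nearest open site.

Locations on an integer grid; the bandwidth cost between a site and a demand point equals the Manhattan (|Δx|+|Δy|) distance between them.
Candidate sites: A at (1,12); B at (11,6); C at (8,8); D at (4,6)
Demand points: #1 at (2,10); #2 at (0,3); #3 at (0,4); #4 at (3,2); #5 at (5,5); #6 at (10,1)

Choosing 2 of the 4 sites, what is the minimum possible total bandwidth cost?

Open {B, D}.
  #1→D 6, #2→D 7, #3→D 6, #4→D 5, #5→D 2, #6→B 6  ⇒ total 32.
Compare {A, D}: total 34.
Compare {C, D}: total 35.
No size-2 selection does better; minimum is 32.

32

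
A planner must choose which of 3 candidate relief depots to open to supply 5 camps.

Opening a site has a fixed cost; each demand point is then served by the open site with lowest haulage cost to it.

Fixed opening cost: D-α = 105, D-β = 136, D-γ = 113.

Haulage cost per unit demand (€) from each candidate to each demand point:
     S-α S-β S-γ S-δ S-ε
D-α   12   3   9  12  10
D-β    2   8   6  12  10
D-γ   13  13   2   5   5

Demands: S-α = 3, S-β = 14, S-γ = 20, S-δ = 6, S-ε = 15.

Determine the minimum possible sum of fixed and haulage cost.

Open {D-α, D-γ}: assign each demand point to its cheapest open site.
  S-α→D-α 3×12=36, S-β→D-α 14×3=42, S-γ→D-γ 20×2=40, S-δ→D-γ 6×5=30, S-ε→D-γ 15×5=75
  haulage cost 223, fixed 218 → total 441.
Compare {D-γ}: haulage cost 366 + fixed 113 = 479.
Compare {D-β, D-γ}: haulage cost 263 + fixed 249 = 512.
Compare {D-α, D-β, D-γ}: haulage cost 193 + fixed 354 = 547.
All other subsets cost ≥ 479. Minimum total cost: 441.

441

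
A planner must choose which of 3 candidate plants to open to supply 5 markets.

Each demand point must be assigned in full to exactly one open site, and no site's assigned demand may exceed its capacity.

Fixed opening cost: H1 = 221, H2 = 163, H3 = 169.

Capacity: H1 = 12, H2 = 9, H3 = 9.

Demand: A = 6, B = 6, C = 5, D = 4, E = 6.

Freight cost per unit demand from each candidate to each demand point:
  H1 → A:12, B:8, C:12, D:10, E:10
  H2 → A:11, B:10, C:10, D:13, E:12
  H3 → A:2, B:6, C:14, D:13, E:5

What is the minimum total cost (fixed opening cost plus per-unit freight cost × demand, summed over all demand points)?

Open {H1, H2, H3}; cheapest assignment that respects the capacities:
  H1 (cap 12, load 12): B, E — cost 6×8 + 6×10 = 108
  H2 (cap 9, load 9): C, D — cost 5×10 + 4×13 = 102
  H3 (cap 9, load 6): A — cost 6×2 = 12
  Shipping 222, fixed 553 → total 775.
  Any other capacity-feasible assignment to {H1, H2, H3} ships for at least 222.
Total demand is 27 and no other set of sites has combined capacity ≥ 27, so {H1, H2, H3} is the only feasible choice of open sites. Minimum: 775.

775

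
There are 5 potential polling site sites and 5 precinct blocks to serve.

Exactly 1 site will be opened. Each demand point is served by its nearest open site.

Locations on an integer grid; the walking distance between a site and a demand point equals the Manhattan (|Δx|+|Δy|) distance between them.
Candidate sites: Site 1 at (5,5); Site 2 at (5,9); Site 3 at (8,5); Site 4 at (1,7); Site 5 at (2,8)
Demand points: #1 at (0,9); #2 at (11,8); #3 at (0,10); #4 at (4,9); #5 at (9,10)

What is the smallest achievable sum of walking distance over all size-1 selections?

Open {Site 2}.
  #1→Site 2 5, #2→Site 2 7, #3→Site 2 6, #4→Site 2 1, #5→Site 2 5  ⇒ total 24.
Compare {Site 5}: total 28.
Compare {Site 4}: total 34.
No size-1 selection does better; minimum is 24.

24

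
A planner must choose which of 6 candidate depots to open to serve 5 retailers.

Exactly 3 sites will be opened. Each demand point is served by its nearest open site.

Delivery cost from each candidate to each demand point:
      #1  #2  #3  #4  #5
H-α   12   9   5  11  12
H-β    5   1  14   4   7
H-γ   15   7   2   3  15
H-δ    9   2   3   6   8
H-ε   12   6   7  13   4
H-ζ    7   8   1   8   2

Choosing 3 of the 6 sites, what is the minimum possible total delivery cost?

12

Open {H-β, H-γ, H-ζ}.
  #1→H-β 5, #2→H-β 1, #3→H-ζ 1, #4→H-γ 3, #5→H-ζ 2  ⇒ total 12.
Compare {H-α, H-β, H-ζ}: total 13.
Compare {H-β, H-δ, H-ζ}: total 13.
No size-3 selection does better; minimum is 12.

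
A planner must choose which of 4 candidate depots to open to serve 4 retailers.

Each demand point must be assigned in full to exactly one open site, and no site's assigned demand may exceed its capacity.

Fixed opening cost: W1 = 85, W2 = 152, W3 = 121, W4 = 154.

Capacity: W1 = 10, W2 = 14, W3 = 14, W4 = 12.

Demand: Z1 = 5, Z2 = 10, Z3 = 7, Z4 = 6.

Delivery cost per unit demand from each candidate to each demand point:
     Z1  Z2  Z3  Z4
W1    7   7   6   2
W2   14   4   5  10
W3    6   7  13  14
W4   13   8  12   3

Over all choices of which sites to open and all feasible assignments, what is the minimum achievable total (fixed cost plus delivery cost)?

531

Open {W1, W2, W3}; cheapest assignment that respects the capacities:
  W1 (cap 10, load 6): Z4 — cost 6×2 = 12
  W2 (cap 14, load 10): Z2 — cost 10×4 = 40
  W3 (cap 14, load 12): Z1, Z3 — cost 5×6 + 7×13 = 121
  Shipping 173, fixed 358 → total 531.
  Any other capacity-feasible assignment to {W1, W2, W3} ships for at least 173.
Compare {W1, W3, W4}: its best feasible assignment gives total 555.
Compare {W1, W2, W4}: its best feasible assignment gives total 556.
Every other set of open sites that can feasibly serve all demand totals ≥ 555 even under its best assignment. Minimum: 531.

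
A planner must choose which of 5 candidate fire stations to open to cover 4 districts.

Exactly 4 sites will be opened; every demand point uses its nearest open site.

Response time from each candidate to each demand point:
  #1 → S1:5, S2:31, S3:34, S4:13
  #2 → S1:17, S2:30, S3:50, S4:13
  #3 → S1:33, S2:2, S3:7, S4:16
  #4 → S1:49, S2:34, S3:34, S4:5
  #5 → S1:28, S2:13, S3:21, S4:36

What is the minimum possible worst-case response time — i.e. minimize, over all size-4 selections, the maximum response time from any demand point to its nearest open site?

7

Open {#1, #2, #3, #4}.
  Farthest demand point is S3 at response time 7 (to #3); all others are ≤ 7.
With {#1, #3, #4, #5} the worst case is 7.
With {#1, #2, #3, #5} the worst case is 13.
No size-4 selection achieves below 7.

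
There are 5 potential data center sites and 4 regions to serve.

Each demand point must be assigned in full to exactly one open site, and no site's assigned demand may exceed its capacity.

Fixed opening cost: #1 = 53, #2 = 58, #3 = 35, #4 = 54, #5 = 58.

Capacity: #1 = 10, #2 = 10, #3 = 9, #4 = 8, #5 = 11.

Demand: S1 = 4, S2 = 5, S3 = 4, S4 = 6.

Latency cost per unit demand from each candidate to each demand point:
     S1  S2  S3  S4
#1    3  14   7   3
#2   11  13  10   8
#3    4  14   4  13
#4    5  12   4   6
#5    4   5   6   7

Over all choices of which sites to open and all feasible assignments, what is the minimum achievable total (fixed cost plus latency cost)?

190

Open {#1, #5}; cheapest assignment that respects the capacities:
  #1 (cap 10, load 10): S1, S4 — cost 4×3 + 6×3 = 30
  #5 (cap 11, load 9): S2, S3 — cost 5×5 + 4×6 = 49
  Shipping 79, fixed 111 → total 190.
  Any other capacity-feasible assignment to {#1, #5} ships for at least 79.
Compare {#3, #5}: its best feasible assignment gives total 192.
Compare {#1, #3}: its best feasible assignment gives total 204.
Every other set of open sites that can feasibly serve all demand totals ≥ 192 even under its best assignment. Minimum: 190.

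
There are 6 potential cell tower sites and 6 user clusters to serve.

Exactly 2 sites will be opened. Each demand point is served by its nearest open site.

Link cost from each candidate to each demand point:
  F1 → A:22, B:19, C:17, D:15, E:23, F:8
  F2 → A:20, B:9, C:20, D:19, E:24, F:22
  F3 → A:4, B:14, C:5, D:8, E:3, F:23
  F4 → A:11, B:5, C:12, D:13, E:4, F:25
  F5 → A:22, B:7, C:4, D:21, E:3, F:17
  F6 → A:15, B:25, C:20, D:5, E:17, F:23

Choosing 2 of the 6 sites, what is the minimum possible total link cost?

42

Open {F1, F3}.
  A→F3 4, B→F3 14, C→F3 5, D→F3 8, E→F3 3, F→F1 8  ⇒ total 42.
Compare {F3, F5}: total 43.
Compare {F3, F4}: total 48.
No size-2 selection does better; minimum is 42.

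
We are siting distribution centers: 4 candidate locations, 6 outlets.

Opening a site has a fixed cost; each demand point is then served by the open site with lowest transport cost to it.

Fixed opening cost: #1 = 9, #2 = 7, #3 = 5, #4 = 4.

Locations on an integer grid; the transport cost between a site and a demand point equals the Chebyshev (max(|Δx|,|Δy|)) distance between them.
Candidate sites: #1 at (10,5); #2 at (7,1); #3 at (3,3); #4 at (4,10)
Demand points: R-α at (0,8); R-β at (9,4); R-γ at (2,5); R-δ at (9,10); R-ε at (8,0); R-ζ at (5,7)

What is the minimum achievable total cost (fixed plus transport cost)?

Open {#2, #4}: assign each demand point to its cheapest open site.
  R-α→#4 4, R-β→#2 3, R-γ→#2 5, R-δ→#4 5, R-ε→#2 1, R-ζ→#4 3
  transport cost 21, fixed 11 → total 32.
Compare {#3}: transport cost 29 + fixed 5 = 34.
Compare {#2, #3}: transport cost 22 + fixed 12 = 34.
Compare {#3, #4}: transport cost 25 + fixed 9 = 34.
All other subsets cost ≥ 34. Minimum total cost: 32.

32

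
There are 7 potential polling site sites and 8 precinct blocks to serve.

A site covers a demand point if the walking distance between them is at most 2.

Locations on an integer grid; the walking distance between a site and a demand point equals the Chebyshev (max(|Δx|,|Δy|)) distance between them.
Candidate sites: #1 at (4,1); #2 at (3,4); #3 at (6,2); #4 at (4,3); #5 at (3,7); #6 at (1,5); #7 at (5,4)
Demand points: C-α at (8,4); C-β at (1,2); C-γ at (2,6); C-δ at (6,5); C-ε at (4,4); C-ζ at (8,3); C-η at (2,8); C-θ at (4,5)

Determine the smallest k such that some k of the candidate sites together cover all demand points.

Coverage sets (demand points within 2 of each site):
  #1: {}
  #2: {C-β, C-γ, C-ε, C-θ}
  #3: {C-α, C-ε, C-ζ}
  #4: {C-δ, C-ε, C-θ}
  #5: {C-γ, C-η, C-θ}
  #6: {C-γ}
  #7: {C-δ, C-ε, C-θ}
No 3 sites suffice: every size-3 union leaves at least one demand point uncovered.
But {#2, #3, #4, #5} covers everything, so the minimum is 4.

4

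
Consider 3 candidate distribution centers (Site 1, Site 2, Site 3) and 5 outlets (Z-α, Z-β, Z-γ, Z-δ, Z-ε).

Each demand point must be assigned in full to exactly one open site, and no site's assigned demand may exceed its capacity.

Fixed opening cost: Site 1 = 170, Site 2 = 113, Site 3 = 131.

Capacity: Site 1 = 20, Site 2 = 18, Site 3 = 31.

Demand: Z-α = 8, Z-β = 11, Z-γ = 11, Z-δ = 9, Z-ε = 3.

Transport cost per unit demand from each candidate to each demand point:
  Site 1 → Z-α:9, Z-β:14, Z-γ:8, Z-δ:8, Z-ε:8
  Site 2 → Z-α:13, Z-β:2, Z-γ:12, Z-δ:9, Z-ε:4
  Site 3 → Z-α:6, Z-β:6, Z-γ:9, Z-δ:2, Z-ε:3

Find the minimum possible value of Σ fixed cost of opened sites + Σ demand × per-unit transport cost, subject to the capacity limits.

Open {Site 2, Site 3}; cheapest assignment that respects the capacities:
  Site 2 (cap 18, load 11): Z-β — cost 11×2 = 22
  Site 3 (cap 31, load 31): Z-α, Z-γ, Z-δ, Z-ε — cost 8×6 + 11×9 + 9×2 + 3×3 = 174
  Shipping 196, fixed 244 → total 440.
  Any other capacity-feasible assignment to {Site 2, Site 3} ships for at least 196.
Compare {Site 1, Site 3}: its best feasible assignment gives total 530.
Compare {Site 1, Site 2, Site 3}: its best feasible assignment gives total 599.
Every other set of open sites that can feasibly serve all demand totals ≥ 530 even under its best assignment. Minimum: 440.

440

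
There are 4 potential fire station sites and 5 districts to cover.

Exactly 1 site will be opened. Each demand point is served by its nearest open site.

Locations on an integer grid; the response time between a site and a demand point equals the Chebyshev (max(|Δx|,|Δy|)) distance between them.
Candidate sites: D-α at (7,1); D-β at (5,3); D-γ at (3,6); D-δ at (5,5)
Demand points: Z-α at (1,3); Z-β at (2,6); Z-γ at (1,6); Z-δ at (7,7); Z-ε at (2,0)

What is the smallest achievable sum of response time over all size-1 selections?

16

Open {D-γ}.
  Z-α→D-γ 3, Z-β→D-γ 1, Z-γ→D-γ 2, Z-δ→D-γ 4, Z-ε→D-γ 6  ⇒ total 16.
Compare {D-β}: total 18.
Compare {D-δ}: total 18.
No size-1 selection does better; minimum is 16.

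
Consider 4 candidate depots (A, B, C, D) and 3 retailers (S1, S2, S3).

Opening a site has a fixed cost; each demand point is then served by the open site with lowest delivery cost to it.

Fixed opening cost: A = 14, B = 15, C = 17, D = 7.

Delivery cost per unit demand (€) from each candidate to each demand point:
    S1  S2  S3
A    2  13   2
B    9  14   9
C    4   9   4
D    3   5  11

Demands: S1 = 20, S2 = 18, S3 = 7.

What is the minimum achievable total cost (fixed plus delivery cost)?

165

Open {A, D}: assign each demand point to its cheapest open site.
  S1→A 20×2=40, S2→D 18×5=90, S3→A 7×2=14
  delivery cost 144, fixed 21 → total 165.
Compare {A, B, D}: delivery cost 144 + fixed 36 = 180.
Compare {A, C, D}: delivery cost 144 + fixed 38 = 182.
Compare {A, B, C, D}: delivery cost 144 + fixed 53 = 197.
All other subsets cost ≥ 180. Minimum total cost: 165.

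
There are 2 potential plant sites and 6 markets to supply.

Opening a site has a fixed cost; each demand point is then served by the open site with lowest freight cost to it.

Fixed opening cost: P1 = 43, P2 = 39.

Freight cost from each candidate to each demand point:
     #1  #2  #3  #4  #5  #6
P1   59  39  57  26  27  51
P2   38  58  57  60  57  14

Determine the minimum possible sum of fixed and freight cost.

Open {P1, P2}: assign each demand point to its cheapest open site.
  #1→P2 38, #2→P1 39, #3→P1 57, #4→P1 26, #5→P1 27, #6→P2 14
  freight cost 201, fixed 82 → total 283.
Compare {P1}: freight cost 259 + fixed 43 = 302.
Compare {P2}: freight cost 284 + fixed 39 = 323.

283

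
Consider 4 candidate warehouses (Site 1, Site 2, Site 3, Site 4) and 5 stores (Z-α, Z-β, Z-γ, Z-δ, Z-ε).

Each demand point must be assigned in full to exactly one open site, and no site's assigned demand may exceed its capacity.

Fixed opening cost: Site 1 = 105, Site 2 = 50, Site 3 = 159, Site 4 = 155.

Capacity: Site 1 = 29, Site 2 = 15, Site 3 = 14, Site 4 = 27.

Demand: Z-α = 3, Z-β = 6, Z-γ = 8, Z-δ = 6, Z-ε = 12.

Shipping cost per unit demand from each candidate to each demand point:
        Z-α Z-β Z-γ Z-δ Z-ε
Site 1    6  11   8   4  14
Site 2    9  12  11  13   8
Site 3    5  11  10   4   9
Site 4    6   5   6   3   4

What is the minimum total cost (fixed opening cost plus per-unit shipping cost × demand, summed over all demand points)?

Open {Site 2, Site 4}; cheapest assignment that respects the capacities:
  Site 2 (cap 15, load 8): Z-γ — cost 8×11 = 88
  Site 4 (cap 27, load 27): Z-α, Z-β, Z-δ, Z-ε — cost 3×6 + 6×5 + 6×3 + 12×4 = 114
  Shipping 202, fixed 205 → total 407.
  Any other capacity-feasible assignment to {Site 2, Site 4} ships for at least 202.
Compare {Site 1, Site 2}: its best feasible assignment gives total 423.
Compare {Site 1, Site 4}: its best feasible assignment gives total 428.
Every other set of open sites that can feasibly serve all demand totals ≥ 423 even under its best assignment. Minimum: 407.

407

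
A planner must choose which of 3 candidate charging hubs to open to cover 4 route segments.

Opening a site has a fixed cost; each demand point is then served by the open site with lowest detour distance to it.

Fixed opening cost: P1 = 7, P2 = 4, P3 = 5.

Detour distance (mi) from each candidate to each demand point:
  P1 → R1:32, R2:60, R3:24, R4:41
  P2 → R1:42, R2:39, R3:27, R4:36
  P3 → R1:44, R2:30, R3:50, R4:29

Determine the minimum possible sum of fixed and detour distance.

Open {P1, P3}: assign each demand point to its cheapest open site.
  R1→P1 32, R2→P3 30, R3→P1 24, R4→P3 29
  detour distance 115, fixed 12 → total 127.
Compare {P1, P2, P3}: detour distance 115 + fixed 16 = 131.
Compare {P2, P3}: detour distance 128 + fixed 9 = 137.
Compare {P1, P2}: detour distance 131 + fixed 11 = 142.
All other subsets cost ≥ 131. Minimum total cost: 127.

127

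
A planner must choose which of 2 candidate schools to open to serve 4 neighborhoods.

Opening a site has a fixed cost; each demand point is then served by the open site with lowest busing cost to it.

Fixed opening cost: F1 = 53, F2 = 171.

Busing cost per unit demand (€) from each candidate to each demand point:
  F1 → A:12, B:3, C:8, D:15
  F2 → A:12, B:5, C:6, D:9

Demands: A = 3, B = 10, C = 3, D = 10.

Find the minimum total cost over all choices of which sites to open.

293

Open {F1}: assign each demand point to its cheapest open site.
  A→F1 3×12=36, B→F1 10×3=30, C→F1 3×8=24, D→F1 10×15=150
  busing cost 240, fixed 53 → total 293.
Compare {F2}: busing cost 194 + fixed 171 = 365.
Compare {F1, F2}: busing cost 174 + fixed 224 = 398.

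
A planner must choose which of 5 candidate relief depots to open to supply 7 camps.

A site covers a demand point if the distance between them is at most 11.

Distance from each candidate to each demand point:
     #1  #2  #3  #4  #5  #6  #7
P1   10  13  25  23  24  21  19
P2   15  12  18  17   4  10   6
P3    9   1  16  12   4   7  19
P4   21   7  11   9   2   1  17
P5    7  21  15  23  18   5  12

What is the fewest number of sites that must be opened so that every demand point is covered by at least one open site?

3

Coverage sets (demand points within 11 of each site):
  P1: {#1}
  P2: {#5, #6, #7}
  P3: {#1, #2, #5, #6}
  P4: {#2, #3, #4, #5, #6}
  P5: {#1, #6}
No 2 sites suffice: every size-2 union leaves at least one demand point uncovered.
But {P1, P2, P4} covers everything, so the minimum is 3.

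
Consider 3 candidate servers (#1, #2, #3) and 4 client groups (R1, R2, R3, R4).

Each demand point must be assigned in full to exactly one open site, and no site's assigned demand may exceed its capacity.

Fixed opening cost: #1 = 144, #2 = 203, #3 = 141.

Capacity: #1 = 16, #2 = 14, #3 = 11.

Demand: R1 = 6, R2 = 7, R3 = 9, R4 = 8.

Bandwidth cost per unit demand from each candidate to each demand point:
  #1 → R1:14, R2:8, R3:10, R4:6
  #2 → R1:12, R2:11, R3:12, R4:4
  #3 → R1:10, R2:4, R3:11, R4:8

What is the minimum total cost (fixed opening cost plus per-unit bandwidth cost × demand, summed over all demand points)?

Open {#1, #2}; cheapest assignment that respects the capacities:
  #1 (cap 16, load 16): R2, R3 — cost 7×8 + 9×10 = 146
  #2 (cap 14, load 14): R1, R4 — cost 6×12 + 8×4 = 104
  Shipping 250, fixed 347 → total 597.
  Any other capacity-feasible assignment to {#1, #2} ships for at least 250.
Compare {#1, #2, #3}: its best feasible assignment gives total 710.
Every other set of open sites that can feasibly serve all demand totals ≥ 710 even under its best assignment. Minimum: 597.

597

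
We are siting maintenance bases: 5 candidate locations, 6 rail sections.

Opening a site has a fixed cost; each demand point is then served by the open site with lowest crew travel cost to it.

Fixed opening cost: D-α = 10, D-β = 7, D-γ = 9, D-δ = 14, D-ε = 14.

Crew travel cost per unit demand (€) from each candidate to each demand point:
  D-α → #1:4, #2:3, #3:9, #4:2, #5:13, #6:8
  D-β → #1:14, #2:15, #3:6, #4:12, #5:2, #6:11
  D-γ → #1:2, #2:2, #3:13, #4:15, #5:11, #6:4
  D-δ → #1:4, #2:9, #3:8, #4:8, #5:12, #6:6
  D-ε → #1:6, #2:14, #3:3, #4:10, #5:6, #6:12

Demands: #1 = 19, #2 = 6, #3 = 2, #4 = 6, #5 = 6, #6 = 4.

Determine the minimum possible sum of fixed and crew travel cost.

128

Open {D-α, D-β, D-γ}: assign each demand point to its cheapest open site.
  #1→D-γ 19×2=38, #2→D-γ 6×2=12, #3→D-β 2×6=12, #4→D-α 6×2=12, #5→D-β 6×2=12, #6→D-γ 4×4=16
  crew travel cost 102, fixed 26 → total 128.
Compare {D-α, D-β, D-γ, D-ε}: crew travel cost 96 + fixed 40 = 136.
Compare {D-α, D-β, D-γ, D-δ}: crew travel cost 102 + fixed 40 = 142.
Compare {D-α, D-β, D-γ, D-δ, D-ε}: crew travel cost 96 + fixed 54 = 150.
All other subsets cost ≥ 136. Minimum total cost: 128.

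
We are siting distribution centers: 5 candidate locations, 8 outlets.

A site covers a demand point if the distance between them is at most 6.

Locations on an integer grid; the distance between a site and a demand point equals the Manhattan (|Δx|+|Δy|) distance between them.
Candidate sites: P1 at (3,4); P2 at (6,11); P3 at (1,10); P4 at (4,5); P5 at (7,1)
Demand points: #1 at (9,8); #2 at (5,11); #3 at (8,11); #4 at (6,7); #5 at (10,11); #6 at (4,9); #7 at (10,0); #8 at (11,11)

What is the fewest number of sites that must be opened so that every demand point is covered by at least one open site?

2

Coverage sets (demand points within 6 of each site):
  P1: {#4, #6}
  P2: {#1, #2, #3, #4, #5, #6, #8}
  P3: {#2, #6}
  P4: {#4, #6}
  P5: {#7}
No single site covers all 8 demand points.
But {P2, P5} covers everything, so the minimum is 2.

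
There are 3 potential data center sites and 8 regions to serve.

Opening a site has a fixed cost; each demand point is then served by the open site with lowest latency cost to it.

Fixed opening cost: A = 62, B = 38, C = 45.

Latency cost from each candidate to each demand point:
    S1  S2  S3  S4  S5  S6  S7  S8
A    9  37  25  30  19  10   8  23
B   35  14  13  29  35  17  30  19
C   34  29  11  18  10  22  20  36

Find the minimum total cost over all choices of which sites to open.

221

Open {A, B}: assign each demand point to its cheapest open site.
  S1→A 9, S2→B 14, S3→B 13, S4→B 29, S5→A 19, S6→A 10, S7→A 8, S8→B 19
  latency cost 121, fixed 100 → total 221.
Compare {A}: latency cost 161 + fixed 62 = 223.
Compare {C}: latency cost 180 + fixed 45 = 225.
Compare {A, C}: latency cost 118 + fixed 107 = 225.
All other subsets cost ≥ 223. Minimum total cost: 221.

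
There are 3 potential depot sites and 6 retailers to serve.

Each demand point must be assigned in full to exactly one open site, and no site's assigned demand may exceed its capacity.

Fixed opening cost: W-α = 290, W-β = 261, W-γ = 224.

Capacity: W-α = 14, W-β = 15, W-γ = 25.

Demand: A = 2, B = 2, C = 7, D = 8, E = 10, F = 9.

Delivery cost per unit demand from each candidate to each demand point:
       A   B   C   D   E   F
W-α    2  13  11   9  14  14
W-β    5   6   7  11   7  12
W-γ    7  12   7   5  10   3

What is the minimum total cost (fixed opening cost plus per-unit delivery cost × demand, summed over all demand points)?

Open {W-β, W-γ}; cheapest assignment that respects the capacities:
  W-β (cap 15, load 14): A, B, E — cost 2×5 + 2×6 + 10×7 = 92
  W-γ (cap 25, load 24): C, D, F — cost 7×7 + 8×5 + 9×3 = 116
  Shipping 208, fixed 485 → total 693.
  Any other capacity-feasible assignment to {W-β, W-γ} ships for at least 208.
Compare {W-α, W-γ}: its best feasible assignment gives total 800.
Compare {W-α, W-β, W-γ}: its best feasible assignment gives total 977.
Every other set of open sites that can feasibly serve all demand totals ≥ 800 even under its best assignment. Minimum: 693.

693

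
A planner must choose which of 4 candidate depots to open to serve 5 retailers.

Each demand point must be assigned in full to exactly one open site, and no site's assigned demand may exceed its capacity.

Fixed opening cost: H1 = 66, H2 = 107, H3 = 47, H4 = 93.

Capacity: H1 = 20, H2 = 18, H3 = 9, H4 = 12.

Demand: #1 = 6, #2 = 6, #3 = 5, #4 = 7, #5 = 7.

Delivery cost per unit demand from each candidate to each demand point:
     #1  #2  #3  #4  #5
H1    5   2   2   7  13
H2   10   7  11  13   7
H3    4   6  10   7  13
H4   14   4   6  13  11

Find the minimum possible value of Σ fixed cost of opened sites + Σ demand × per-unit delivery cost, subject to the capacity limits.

Open {H1, H2}; cheapest assignment that respects the capacities:
  H1 (cap 20, load 18): #1, #3, #4 — cost 6×5 + 5×2 + 7×7 = 89
  H2 (cap 18, load 13): #2, #5 — cost 6×7 + 7×7 = 91
  Shipping 180, fixed 173 → total 353.
  Any other capacity-feasible assignment to {H1, H2} ships for at least 180.
Compare {H1, H4}: its best feasible assignment gives total 357.
Compare {H1, H2, H3}: its best feasible assignment gives total 364.
Every other set of open sites that can feasibly serve all demand totals ≥ 357 even under its best assignment. Minimum: 353.

353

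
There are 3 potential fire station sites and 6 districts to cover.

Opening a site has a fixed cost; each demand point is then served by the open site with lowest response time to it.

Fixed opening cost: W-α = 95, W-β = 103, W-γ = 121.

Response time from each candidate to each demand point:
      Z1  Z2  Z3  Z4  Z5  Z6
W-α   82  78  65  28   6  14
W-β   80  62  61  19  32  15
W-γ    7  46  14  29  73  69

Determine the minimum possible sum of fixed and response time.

Open {W-α, W-γ}: assign each demand point to its cheapest open site.
  Z1→W-γ 7, Z2→W-γ 46, Z3→W-γ 14, Z4→W-α 28, Z5→W-α 6, Z6→W-α 14
  response time 115, fixed 216 → total 331.
Compare {W-β, W-γ}: response time 133 + fixed 224 = 357.
Compare {W-γ}: response time 238 + fixed 121 = 359.
Compare {W-α}: response time 273 + fixed 95 = 368.
All other subsets cost ≥ 357. Minimum total cost: 331.

331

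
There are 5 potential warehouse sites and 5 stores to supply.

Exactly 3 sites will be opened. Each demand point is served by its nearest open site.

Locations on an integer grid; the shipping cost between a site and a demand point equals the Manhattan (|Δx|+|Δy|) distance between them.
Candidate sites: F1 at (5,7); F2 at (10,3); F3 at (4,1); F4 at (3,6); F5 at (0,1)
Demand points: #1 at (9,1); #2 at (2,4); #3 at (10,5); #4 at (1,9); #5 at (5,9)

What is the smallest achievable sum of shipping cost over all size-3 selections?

Open {F1, F2, F4}.
  #1→F2 3, #2→F4 3, #3→F2 2, #4→F4 5, #5→F1 2  ⇒ total 15.
Compare {F1, F2, F3}: total 18.
Compare {F1, F2, F5}: total 18.
No size-3 selection does better; minimum is 15.

15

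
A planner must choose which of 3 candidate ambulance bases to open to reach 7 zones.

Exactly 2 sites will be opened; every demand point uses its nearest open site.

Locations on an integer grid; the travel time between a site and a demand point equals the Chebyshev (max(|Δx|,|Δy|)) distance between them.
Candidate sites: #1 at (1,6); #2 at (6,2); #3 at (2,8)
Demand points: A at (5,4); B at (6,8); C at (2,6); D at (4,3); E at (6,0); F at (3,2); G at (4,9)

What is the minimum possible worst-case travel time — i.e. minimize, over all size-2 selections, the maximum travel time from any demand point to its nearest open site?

4

Open {#2, #3}.
  Farthest demand point is B at travel time 4 (to #3); all others are ≤ 4.
With {#1, #2} the worst case is 5.
With {#1, #3} the worst case is 6.
No size-2 selection achieves below 4.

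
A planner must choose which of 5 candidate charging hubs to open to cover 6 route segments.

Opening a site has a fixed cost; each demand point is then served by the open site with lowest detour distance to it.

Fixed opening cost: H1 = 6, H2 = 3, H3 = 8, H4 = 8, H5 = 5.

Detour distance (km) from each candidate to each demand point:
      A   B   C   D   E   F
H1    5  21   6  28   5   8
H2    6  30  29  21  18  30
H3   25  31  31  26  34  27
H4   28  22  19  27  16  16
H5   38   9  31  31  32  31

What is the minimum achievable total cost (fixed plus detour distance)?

68

Open {H1, H2, H5}: assign each demand point to its cheapest open site.
  A→H1 5, B→H5 9, C→H1 6, D→H2 21, E→H1 5, F→H1 8
  detour distance 54, fixed 14 → total 68.
Compare {H1, H5}: detour distance 61 + fixed 11 = 72.
Compare {H1, H2}: detour distance 66 + fixed 9 = 75.
Compare {H1, H2, H3, H5}: detour distance 54 + fixed 22 = 76.
All other subsets cost ≥ 72. Minimum total cost: 68.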